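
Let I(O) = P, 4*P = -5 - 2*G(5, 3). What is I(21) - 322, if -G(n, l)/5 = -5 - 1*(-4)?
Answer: -1303/4 ≈ -325.75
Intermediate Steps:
G(n, l) = 5 (G(n, l) = -5*(-5 - 1*(-4)) = -5*(-5 + 4) = -5*(-1) = 5)
P = -15/4 (P = (-5 - 2*5)/4 = (-5 - 10)/4 = (1/4)*(-15) = -15/4 ≈ -3.7500)
I(O) = -15/4
I(21) - 322 = -15/4 - 322 = -1303/4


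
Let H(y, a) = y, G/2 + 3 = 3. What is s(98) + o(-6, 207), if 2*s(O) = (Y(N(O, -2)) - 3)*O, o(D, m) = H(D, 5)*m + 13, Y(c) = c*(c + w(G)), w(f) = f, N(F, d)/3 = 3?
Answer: 2593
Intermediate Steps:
G = 0 (G = -6 + 2*3 = -6 + 6 = 0)
N(F, d) = 9 (N(F, d) = 3*3 = 9)
Y(c) = c² (Y(c) = c*(c + 0) = c*c = c²)
o(D, m) = 13 + D*m (o(D, m) = D*m + 13 = 13 + D*m)
s(O) = 39*O (s(O) = ((9² - 3)*O)/2 = ((81 - 3)*O)/2 = (78*O)/2 = 39*O)
s(98) + o(-6, 207) = 39*98 + (13 - 6*207) = 3822 + (13 - 1242) = 3822 - 1229 = 2593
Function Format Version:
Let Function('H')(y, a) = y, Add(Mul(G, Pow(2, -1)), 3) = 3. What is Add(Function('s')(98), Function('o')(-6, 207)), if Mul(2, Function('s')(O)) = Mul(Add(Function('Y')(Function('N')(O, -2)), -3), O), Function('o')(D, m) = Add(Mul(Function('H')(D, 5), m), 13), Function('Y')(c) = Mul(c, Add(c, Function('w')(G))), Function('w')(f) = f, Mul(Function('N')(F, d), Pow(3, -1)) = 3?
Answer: 2593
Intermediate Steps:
G = 0 (G = Add(-6, Mul(2, 3)) = Add(-6, 6) = 0)
Function('N')(F, d) = 9 (Function('N')(F, d) = Mul(3, 3) = 9)
Function('Y')(c) = Pow(c, 2) (Function('Y')(c) = Mul(c, Add(c, 0)) = Mul(c, c) = Pow(c, 2))
Function('o')(D, m) = Add(13, Mul(D, m)) (Function('o')(D, m) = Add(Mul(D, m), 13) = Add(13, Mul(D, m)))
Function('s')(O) = Mul(39, O) (Function('s')(O) = Mul(Rational(1, 2), Mul(Add(Pow(9, 2), -3), O)) = Mul(Rational(1, 2), Mul(Add(81, -3), O)) = Mul(Rational(1, 2), Mul(78, O)) = Mul(39, O))
Add(Function('s')(98), Function('o')(-6, 207)) = Add(Mul(39, 98), Add(13, Mul(-6, 207))) = Add(3822, Add(13, -1242)) = Add(3822, -1229) = 2593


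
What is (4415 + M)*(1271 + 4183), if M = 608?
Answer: 27395442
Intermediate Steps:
(4415 + M)*(1271 + 4183) = (4415 + 608)*(1271 + 4183) = 5023*5454 = 27395442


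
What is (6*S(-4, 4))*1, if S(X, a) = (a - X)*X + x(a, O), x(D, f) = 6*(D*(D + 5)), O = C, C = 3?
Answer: 1104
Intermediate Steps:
O = 3
x(D, f) = 6*D*(5 + D) (x(D, f) = 6*(D*(5 + D)) = 6*D*(5 + D))
S(X, a) = X*(a - X) + 6*a*(5 + a) (S(X, a) = (a - X)*X + 6*a*(5 + a) = X*(a - X) + 6*a*(5 + a))
(6*S(-4, 4))*1 = (6*(-1*(-4)**2 - 4*4 + 6*4*(5 + 4)))*1 = (6*(-1*16 - 16 + 6*4*9))*1 = (6*(-16 - 16 + 216))*1 = (6*184)*1 = 1104*1 = 1104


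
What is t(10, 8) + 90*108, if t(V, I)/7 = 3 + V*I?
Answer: 10301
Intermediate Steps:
t(V, I) = 21 + 7*I*V (t(V, I) = 7*(3 + V*I) = 7*(3 + I*V) = 21 + 7*I*V)
t(10, 8) + 90*108 = (21 + 7*8*10) + 90*108 = (21 + 560) + 9720 = 581 + 9720 = 10301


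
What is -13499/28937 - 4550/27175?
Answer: -19939947/31454519 ≈ -0.63393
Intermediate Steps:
-13499/28937 - 4550/27175 = -13499*1/28937 - 4550*1/27175 = -13499/28937 - 182/1087 = -19939947/31454519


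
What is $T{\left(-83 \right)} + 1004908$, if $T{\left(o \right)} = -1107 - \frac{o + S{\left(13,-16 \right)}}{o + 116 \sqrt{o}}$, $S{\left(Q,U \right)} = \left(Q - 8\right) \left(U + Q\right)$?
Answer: $\frac{13590461641}{13539} - \frac{11368 i \sqrt{83}}{1123737} \approx 1.0038 \cdot 10^{6} - 0.092163 i$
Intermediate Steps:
$S{\left(Q,U \right)} = \left(-8 + Q\right) \left(Q + U\right)$
$T{\left(o \right)} = -1107 - \frac{-15 + o}{o + 116 \sqrt{o}}$ ($T{\left(o \right)} = -1107 - \frac{o + \left(13^{2} - 104 - -128 + 13 \left(-16\right)\right)}{o + 116 \sqrt{o}} = -1107 - \frac{o + \left(169 - 104 + 128 - 208\right)}{o + 116 \sqrt{o}} = -1107 - \frac{o - 15}{o + 116 \sqrt{o}} = -1107 - \frac{-15 + o}{o + 116 \sqrt{o}}$)
$T{\left(-83 \right)} + 1004908 = \frac{15 - 128412 \sqrt{-83} - -91964}{-83 + 116 \sqrt{-83}} + 1004908 = \frac{15 - 128412 i \sqrt{83} + 91964}{-83 + 116 i \sqrt{83}} + 1004908 = \frac{91979 - 128412 i \sqrt{83}}{-83 + 116 i \sqrt{83}} + 1004908 = 1004908 + \frac{91979 - 128412 i \sqrt{83}}{-83 + 116 i \sqrt{83}}$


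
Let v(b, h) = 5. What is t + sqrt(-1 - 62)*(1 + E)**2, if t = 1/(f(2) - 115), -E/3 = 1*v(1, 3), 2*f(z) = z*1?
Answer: -1/114 + 588*I*sqrt(7) ≈ -0.0087719 + 1555.7*I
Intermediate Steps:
f(z) = z/2 (f(z) = (z*1)/2 = z/2)
E = -15 (E = -3*5 = -15)
t = -1/114 (t = 1/((1/2)*2 - 115) = 1/(1 - 115) = 1/(-114) = -1/114 ≈ -0.0087719)
t + sqrt(-1 - 62)*(1 + E)**2 = -1/114 + sqrt(-1 - 62)*(1 - 15)**2 = -1/114 + sqrt(-63)*(-14)**2 = -1/114 + (3*I*sqrt(7))*196 = -1/114 + 588*I*sqrt(7)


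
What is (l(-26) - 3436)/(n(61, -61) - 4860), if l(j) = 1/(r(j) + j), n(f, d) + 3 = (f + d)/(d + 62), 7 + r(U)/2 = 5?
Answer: 103081/145890 ≈ 0.70657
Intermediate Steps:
r(U) = -4 (r(U) = -14 + 2*5 = -14 + 10 = -4)
n(f, d) = -3 + (d + f)/(62 + d) (n(f, d) = -3 + (f + d)/(d + 62) = -3 + (d + f)/(62 + d))
l(j) = 1/(-4 + j)
(l(-26) - 3436)/(n(61, -61) - 4860) = (1/(-4 - 26) - 3436)/((-186 + 61 - 2*(-61))/(62 - 61) - 4860) = (1/(-30) - 3436)/((-186 + 61 + 122)/1 - 4860) = (-1/30 - 3436)/(1*(-3) - 4860) = -103081/(30*(-3 - 4860)) = -103081/30/(-4863) = -103081/30*(-1/4863) = 103081/145890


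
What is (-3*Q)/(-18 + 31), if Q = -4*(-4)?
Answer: -48/13 ≈ -3.6923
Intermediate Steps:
Q = 16
(-3*Q)/(-18 + 31) = (-3*16)/(-18 + 31) = -48/13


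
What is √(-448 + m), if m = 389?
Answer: I*√59 ≈ 7.6811*I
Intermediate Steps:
√(-448 + m) = √(-448 + 389) = √(-59) = I*√59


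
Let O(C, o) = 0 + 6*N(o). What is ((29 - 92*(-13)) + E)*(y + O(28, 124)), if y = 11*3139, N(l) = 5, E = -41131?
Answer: -1379111454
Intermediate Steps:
y = 34529
O(C, o) = 30 (O(C, o) = 0 + 6*5 = 0 + 30 = 30)
((29 - 92*(-13)) + E)*(y + O(28, 124)) = ((29 - 92*(-13)) - 41131)*(34529 + 30) = ((29 + 1196) - 41131)*34559 = (1225 - 41131)*34559 = -39906*34559 = -1379111454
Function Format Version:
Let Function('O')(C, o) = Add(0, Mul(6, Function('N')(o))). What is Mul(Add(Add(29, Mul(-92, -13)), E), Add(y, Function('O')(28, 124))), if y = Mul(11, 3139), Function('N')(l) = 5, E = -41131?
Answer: -1379111454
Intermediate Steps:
y = 34529
Function('O')(C, o) = 30 (Function('O')(C, o) = Add(0, Mul(6, 5)) = Add(0, 30) = 30)
Mul(Add(Add(29, Mul(-92, -13)), E), Add(y, Function('O')(28, 124))) = Mul(Add(Add(29, Mul(-92, -13)), -41131), Add(34529, 30)) = Mul(Add(Add(29, 1196), -41131), 34559) = Mul(Add(1225, -41131), 34559) = Mul(-39906, 34559) = -1379111454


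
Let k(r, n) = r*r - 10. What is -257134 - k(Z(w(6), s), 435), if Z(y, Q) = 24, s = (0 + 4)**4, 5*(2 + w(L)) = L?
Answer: -257700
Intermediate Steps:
w(L) = -2 + L/5
s = 256 (s = 4**4 = 256)
k(r, n) = -10 + r**2 (k(r, n) = r**2 - 10 = -10 + r**2)
-257134 - k(Z(w(6), s), 435) = -257134 - (-10 + 24**2) = -257134 - (-10 + 576) = -257134 - 1*566 = -257134 - 566 = -257700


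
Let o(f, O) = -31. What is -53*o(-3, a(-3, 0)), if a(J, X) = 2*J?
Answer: 1643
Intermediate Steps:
-53*o(-3, a(-3, 0)) = -53*(-31) = 1643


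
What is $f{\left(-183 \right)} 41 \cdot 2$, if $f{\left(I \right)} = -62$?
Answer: $-5084$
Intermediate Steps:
$f{\left(-183 \right)} 41 \cdot 2 = - 62 \cdot 41 \cdot 2 = \left(-62\right) 82 = -5084$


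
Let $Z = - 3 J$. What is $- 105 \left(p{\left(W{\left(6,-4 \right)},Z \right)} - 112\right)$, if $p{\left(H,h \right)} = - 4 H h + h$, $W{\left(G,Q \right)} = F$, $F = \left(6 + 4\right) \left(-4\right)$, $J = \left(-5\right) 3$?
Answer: $-748965$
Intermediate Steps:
$J = -15$
$Z = 45$ ($Z = \left(-3\right) \left(-15\right) = 45$)
$F = -40$ ($F = 10 \left(-4\right) = -40$)
$W{\left(G,Q \right)} = -40$
$p{\left(H,h \right)} = h - 4 H h$ ($p{\left(H,h \right)} = - 4 H h + h = h - 4 H h$)
$- 105 \left(p{\left(W{\left(6,-4 \right)},Z \right)} - 112\right) = - 105 \left(45 \left(1 - -160\right) - 112\right) = - 105 \left(45 \left(1 + 160\right) - 112\right) = - 105 \left(45 \cdot 161 - 112\right) = - 105 \left(7245 - 112\right) = \left(-105\right) 7133 = -748965$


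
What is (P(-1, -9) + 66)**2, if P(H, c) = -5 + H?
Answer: 3600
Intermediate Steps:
(P(-1, -9) + 66)**2 = ((-5 - 1) + 66)**2 = (-6 + 66)**2 = 60**2 = 3600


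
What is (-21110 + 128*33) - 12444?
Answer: -29330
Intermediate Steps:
(-21110 + 128*33) - 12444 = (-21110 + 4224) - 12444 = -16886 - 12444 = -29330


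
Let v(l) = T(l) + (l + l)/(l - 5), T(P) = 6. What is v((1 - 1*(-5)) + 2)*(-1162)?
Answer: -39508/3 ≈ -13169.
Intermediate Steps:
v(l) = 6 + 2*l/(-5 + l) (v(l) = 6 + (l + l)/(l - 5) = 6 + (2*l)/(-5 + l) = 6 + 2*l/(-5 + l))
v((1 - 1*(-5)) + 2)*(-1162) = (2*(-15 + 4*((1 - 1*(-5)) + 2))/(-5 + ((1 - 1*(-5)) + 2)))*(-1162) = (2*(-15 + 4*((1 + 5) + 2))/(-5 + ((1 + 5) + 2)))*(-1162) = (2*(-15 + 4*(6 + 2))/(-5 + (6 + 2)))*(-1162) = (2*(-15 + 4*8)/(-5 + 8))*(-1162) = (2*(-15 + 32)/3)*(-1162) = (2*(⅓)*17)*(-1162) = (34/3)*(-1162) = -39508/3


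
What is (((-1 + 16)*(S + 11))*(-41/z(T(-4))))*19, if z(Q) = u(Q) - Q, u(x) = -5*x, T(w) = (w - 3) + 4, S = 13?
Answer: -15580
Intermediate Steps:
T(w) = 1 + w (T(w) = (-3 + w) + 4 = 1 + w)
z(Q) = -6*Q (z(Q) = -5*Q - Q = -6*Q)
(((-1 + 16)*(S + 11))*(-41/z(T(-4))))*19 = (((-1 + 16)*(13 + 11))*(-41*(-1/(6*(1 - 4)))))*19 = ((15*24)*(-41/((-6*(-3)))))*19 = (360*(-41/18))*19 = -820*19 = -15580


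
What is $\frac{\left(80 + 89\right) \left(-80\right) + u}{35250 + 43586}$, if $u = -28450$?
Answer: $- \frac{20985}{39418} \approx -0.53237$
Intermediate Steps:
$\frac{\left(80 + 89\right) \left(-80\right) + u}{35250 + 43586} = \frac{\left(80 + 89\right) \left(-80\right) - 28450}{35250 + 43586} = \frac{169 \left(-80\right) - 28450}{78836} = \left(-13520 - 28450\right) \frac{1}{78836} = \left(-41970\right) \frac{1}{78836} = - \frac{20985}{39418}$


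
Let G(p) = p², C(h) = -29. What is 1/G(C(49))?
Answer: 1/841 ≈ 0.0011891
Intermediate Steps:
1/G(C(49)) = 1/((-29)²) = 1/841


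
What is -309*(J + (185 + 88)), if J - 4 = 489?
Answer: -236694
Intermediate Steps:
J = 493 (J = 4 + 489 = 493)
-309*(J + (185 + 88)) = -309*(493 + (185 + 88)) = -309*(493 + 273) = -309*766 = -236694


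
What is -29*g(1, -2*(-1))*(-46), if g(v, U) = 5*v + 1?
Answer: 8004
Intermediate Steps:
g(v, U) = 1 + 5*v
-29*g(1, -2*(-1))*(-46) = -29*(1 + 5*1)*(-46) = -29*(1 + 5)*(-46) = -29*6*(-46) = -174*(-46) = 8004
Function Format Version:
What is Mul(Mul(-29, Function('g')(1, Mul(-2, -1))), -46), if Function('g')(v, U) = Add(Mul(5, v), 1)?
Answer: 8004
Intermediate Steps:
Function('g')(v, U) = Add(1, Mul(5, v))
Mul(Mul(-29, Function('g')(1, Mul(-2, -1))), -46) = Mul(Mul(-29, Add(1, Mul(5, 1))), -46) = Mul(Mul(-29, Add(1, 5)), -46) = Mul(Mul(-29, 6), -46) = Mul(-174, -46) = 8004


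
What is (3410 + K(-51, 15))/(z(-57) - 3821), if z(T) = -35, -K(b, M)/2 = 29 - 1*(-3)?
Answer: -1673/1928 ≈ -0.86774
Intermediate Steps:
K(b, M) = -64 (K(b, M) = -2*(29 - 1*(-3)) = -2*(29 + 3) = -2*32 = -64)
(3410 + K(-51, 15))/(z(-57) - 3821) = (3410 - 64)/(-35 - 3821) = 3346/(-3856) = 3346*(-1/3856) = -1673/1928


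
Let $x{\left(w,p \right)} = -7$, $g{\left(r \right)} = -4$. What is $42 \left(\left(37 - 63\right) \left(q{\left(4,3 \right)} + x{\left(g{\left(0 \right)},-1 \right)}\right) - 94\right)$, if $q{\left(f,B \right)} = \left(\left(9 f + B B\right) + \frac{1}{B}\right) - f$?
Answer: $-41440$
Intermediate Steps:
$q{\left(f,B \right)} = \frac{1}{B} + B^{2} + 8 f$ ($q{\left(f,B \right)} = \left(\left(9 f + B^{2}\right) + \frac{1}{B}\right) - f = \left(\left(B^{2} + 9 f\right) + \frac{1}{B}\right) - f = \left(\frac{1}{B} + B^{2} + 9 f\right) - f = \frac{1}{B} + B^{2} + 8 f$)
$42 \left(\left(37 - 63\right) \left(q{\left(4,3 \right)} + x{\left(g{\left(0 \right)},-1 \right)}\right) - 94\right) = 42 \left(\left(37 - 63\right) \left(\left(\frac{1}{3} + 3^{2} + 8 \cdot 4\right) - 7\right) - 94\right) = 42 \left(- 26 \left(\left(\frac{1}{3} + 9 + 32\right) - 7\right) - 94\right) = 42 \left(- 26 \left(\frac{124}{3} - 7\right) - 94\right) = 42 \left(\left(-26\right) \frac{103}{3} - 94\right) = 42 \left(- \frac{2678}{3} - 94\right) = 42 \left(- \frac{2960}{3}\right) = -41440$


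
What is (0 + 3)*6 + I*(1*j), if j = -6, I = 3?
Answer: 0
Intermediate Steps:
(0 + 3)*6 + I*(1*j) = (0 + 3)*6 + 3*(1*(-6)) = 3*6 + 3*(-6) = 18 - 18 = 0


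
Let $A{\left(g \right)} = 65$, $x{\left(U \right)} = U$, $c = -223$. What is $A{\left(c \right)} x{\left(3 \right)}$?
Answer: $195$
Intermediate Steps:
$A{\left(c \right)} x{\left(3 \right)} = 65 \cdot 3 = 195$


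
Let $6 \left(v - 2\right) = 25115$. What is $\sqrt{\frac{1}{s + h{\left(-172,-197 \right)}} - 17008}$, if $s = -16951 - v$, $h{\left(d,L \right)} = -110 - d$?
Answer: $\frac{i \sqrt{271998476691934}}{126461} \approx 130.41 i$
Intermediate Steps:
$v = \frac{25127}{6}$ ($v = 2 + \frac{1}{6} \cdot 25115 = 2 + \frac{25115}{6} = \frac{25127}{6} \approx 4187.8$)
$s = - \frac{126833}{6}$ ($s = -16951 - \frac{25127}{6} = - \frac{126833}{6} \approx -21139.0$)
$\sqrt{\frac{1}{s + h{\left(-172,-197 \right)}} - 17008} = \sqrt{\frac{1}{- \frac{126833}{6} - -62} - 17008} = \sqrt{\frac{1}{- \frac{126833}{6} + \left(-110 + 172\right)} - 17008} = \sqrt{\frac{1}{- \frac{126833}{6} + 62} - 17008} = \sqrt{\frac{1}{- \frac{126461}{6}} - 17008} = \sqrt{- \frac{6}{126461} - 17008} = \sqrt{- \frac{2150848694}{126461}} = \frac{i \sqrt{271998476691934}}{126461}$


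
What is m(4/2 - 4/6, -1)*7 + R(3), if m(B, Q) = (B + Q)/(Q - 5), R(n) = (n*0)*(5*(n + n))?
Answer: -7/18 ≈ -0.38889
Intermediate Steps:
R(n) = 0 (R(n) = 0*(5*(2*n)) = 0*(10*n) = 0)
m(B, Q) = (B + Q)/(-5 + Q)
m(4/2 - 4/6, -1)*7 + R(3) = (((4/2 - 4/6) - 1)/(-5 - 1))*7 + 0 = (((4*(½) - 4*⅙) - 1)/(-6))*7 + 0 = -((2 - ⅔) - 1)/6*7 + 0 = -(4/3 - 1)/6*7 + 0 = -⅙*⅓*7 + 0 = -1/18*7 + 0 = -7/18 + 0 = -7/18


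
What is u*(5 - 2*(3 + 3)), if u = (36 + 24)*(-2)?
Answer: 840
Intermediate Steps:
u = -120 (u = 60*(-2) = -120)
u*(5 - 2*(3 + 3)) = -120*(5 - 2*(3 + 3)) = -120*(5 - 2*6) = -120*(5 - 12) = -120*(-7) = 840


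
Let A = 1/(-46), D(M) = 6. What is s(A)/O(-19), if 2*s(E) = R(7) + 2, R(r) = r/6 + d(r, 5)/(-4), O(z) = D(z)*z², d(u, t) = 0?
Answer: 1/1368 ≈ 0.00073099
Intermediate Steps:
O(z) = 6*z²
R(r) = r/6 (R(r) = r/6 + 0/(-4) = r*(⅙) + 0*(-¼) = r/6 + 0 = r/6)
A = -1/46 ≈ -0.021739
s(E) = 19/12 (s(E) = ((⅙)*7 + 2)/2 = (7/6 + 2)/2 = (½)*(19/6) = 19/12)
s(A)/O(-19) = 19/(12*((6*(-19)²))) = 19/(12*((6*361))) = (19/12)/2166 = (19/12)*(1/2166) = 1/1368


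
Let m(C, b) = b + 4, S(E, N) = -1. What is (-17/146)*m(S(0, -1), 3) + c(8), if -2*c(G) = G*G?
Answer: -4791/146 ≈ -32.815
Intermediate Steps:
m(C, b) = 4 + b
c(G) = -G²/2 (c(G) = -G*G/2 = -G²/2)
(-17/146)*m(S(0, -1), 3) + c(8) = (-17/146)*(4 + 3) - ½*8² = -17*1/146*7 - ½*64 = -17/146*7 - 32 = -119/146 - 32 = -4791/146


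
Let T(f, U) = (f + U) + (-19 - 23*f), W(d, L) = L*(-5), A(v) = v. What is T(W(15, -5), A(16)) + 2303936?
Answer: 2303383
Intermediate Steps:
W(d, L) = -5*L
T(f, U) = -19 + U - 22*f (T(f, U) = (U + f) + (-19 - 23*f) = -19 + U - 22*f)
T(W(15, -5), A(16)) + 2303936 = (-19 + 16 - (-110)*(-5)) + 2303936 = (-19 + 16 - 22*25) + 2303936 = (-19 + 16 - 550) + 2303936 = -553 + 2303936 = 2303383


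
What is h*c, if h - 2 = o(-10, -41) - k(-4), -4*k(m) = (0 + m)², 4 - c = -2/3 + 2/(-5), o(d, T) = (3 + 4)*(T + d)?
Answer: -8892/5 ≈ -1778.4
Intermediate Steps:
o(d, T) = 7*T + 7*d (o(d, T) = 7*(T + d) = 7*T + 7*d)
c = 76/15 (c = 4 - (-2/3 + 2/(-5)) = 4 - (-2*⅓ + 2*(-⅕)) = 4 - (-⅔ - ⅖) = 4 - 1*(-16/15) = 4 + 16/15 = 76/15 ≈ 5.0667)
k(m) = -m²/4 (k(m) = -(0 + m)²/4 = -m²/4)
h = -351 (h = 2 + ((7*(-41) + 7*(-10)) - (-1)*(-4)²/4) = 2 + ((-287 - 70) - (-1)*16/4) = 2 + (-357 - 1*(-4)) = 2 + (-357 + 4) = 2 - 353 = -351)
h*c = -351*76/15 = -8892/5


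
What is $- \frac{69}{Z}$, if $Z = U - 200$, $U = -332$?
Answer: $\frac{69}{532} \approx 0.1297$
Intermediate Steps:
$Z = -532$ ($Z = -332 - 200 = -532$)
$- \frac{69}{Z} = - \frac{69}{-532} = \left(-69\right) \left(- \frac{1}{532}\right) = \frac{69}{532}$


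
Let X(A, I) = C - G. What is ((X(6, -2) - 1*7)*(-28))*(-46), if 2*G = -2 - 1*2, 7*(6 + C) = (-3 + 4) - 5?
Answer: -14904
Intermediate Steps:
C = -46/7 (C = -6 + ((-3 + 4) - 5)/7 = -6 + (1 - 5)/7 = -6 + (1/7)*(-4) = -6 - 4/7 = -46/7 ≈ -6.5714)
G = -2 (G = (-2 - 1*2)/2 = (-2 - 2)/2 = (1/2)*(-4) = -2)
X(A, I) = -32/7 (X(A, I) = -46/7 - 1*(-2) = -46/7 + 2 = -32/7)
((X(6, -2) - 1*7)*(-28))*(-46) = ((-32/7 - 1*7)*(-28))*(-46) = ((-32/7 - 7)*(-28))*(-46) = -81/7*(-28)*(-46) = 324*(-46) = -14904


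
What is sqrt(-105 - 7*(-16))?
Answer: sqrt(7) ≈ 2.6458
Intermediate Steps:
sqrt(-105 - 7*(-16)) = sqrt(-105 + 112) = sqrt(7)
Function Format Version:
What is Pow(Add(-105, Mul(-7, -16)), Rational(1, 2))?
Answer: Pow(7, Rational(1, 2)) ≈ 2.6458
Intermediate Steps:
Pow(Add(-105, Mul(-7, -16)), Rational(1, 2)) = Pow(Add(-105, 112), Rational(1, 2)) = Pow(7, Rational(1, 2))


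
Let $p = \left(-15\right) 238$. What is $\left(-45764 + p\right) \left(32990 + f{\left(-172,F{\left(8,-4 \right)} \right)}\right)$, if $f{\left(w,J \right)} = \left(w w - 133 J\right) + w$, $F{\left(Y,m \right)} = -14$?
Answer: $-3170400176$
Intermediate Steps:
$f{\left(w,J \right)} = w + w^{2} - 133 J$ ($f{\left(w,J \right)} = \left(w^{2} - 133 J\right) + w = w + w^{2} - 133 J$)
$p = -3570$
$\left(-45764 + p\right) \left(32990 + f{\left(-172,F{\left(8,-4 \right)} \right)}\right) = \left(-45764 - 3570\right) \left(32990 - \left(-1690 - 29584\right)\right) = - 49334 \left(32990 + \left(-172 + 29584 + 1862\right)\right) = - 49334 \left(32990 + 31274\right) = \left(-49334\right) 64264 = -3170400176$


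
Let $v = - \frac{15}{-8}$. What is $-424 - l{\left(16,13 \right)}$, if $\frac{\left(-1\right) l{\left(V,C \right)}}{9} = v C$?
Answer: $- \frac{1637}{8} \approx -204.63$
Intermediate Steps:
$v = \frac{15}{8}$ ($v = \left(-15\right) \left(- \frac{1}{8}\right) = \frac{15}{8} \approx 1.875$)
$l{\left(V,C \right)} = - \frac{135 C}{8}$ ($l{\left(V,C \right)} = - 9 \frac{15 C}{8} = - \frac{135 C}{8}$)
$-424 - l{\left(16,13 \right)} = -424 - \left(- \frac{135}{8}\right) 13 = -424 - - \frac{1755}{8} = -424 + \frac{1755}{8} = - \frac{1637}{8}$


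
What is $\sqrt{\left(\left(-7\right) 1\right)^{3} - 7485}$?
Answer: $2 i \sqrt{1957} \approx 88.476 i$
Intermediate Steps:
$\sqrt{\left(\left(-7\right) 1\right)^{3} - 7485} = \sqrt{\left(-7\right)^{3} - 7485} = \sqrt{-343 - 7485} = \sqrt{-7828} = 2 i \sqrt{1957}$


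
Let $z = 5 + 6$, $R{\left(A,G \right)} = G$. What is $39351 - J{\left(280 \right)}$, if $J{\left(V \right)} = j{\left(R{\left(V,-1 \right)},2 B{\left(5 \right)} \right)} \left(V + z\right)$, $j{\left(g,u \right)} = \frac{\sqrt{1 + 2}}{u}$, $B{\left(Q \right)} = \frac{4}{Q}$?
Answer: $39351 - \frac{1455 \sqrt{3}}{8} \approx 39036.0$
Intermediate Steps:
$z = 11$
$j{\left(g,u \right)} = \frac{\sqrt{3}}{u}$
$J{\left(V \right)} = \frac{5 \sqrt{3} \left(11 + V\right)}{8}$ ($J{\left(V \right)} = \frac{\sqrt{3}}{2 \cdot \frac{4}{5}} \left(V + 11\right) = \frac{\sqrt{3}}{2 \cdot 4 \cdot \frac{1}{5}} \left(11 + V\right) = \frac{\sqrt{3}}{2 \cdot \frac{4}{5}} \left(11 + V\right) = \frac{\sqrt{3}}{\frac{8}{5}} \left(11 + V\right) = \sqrt{3} \cdot \frac{5}{8} \left(11 + V\right) = \frac{5 \sqrt{3}}{8} \left(11 + V\right) = \frac{5 \sqrt{3} \left(11 + V\right)}{8}$)
$39351 - J{\left(280 \right)} = 39351 - \frac{5 \sqrt{3} \left(11 + 280\right)}{8} = 39351 - \frac{5}{8} \sqrt{3} \cdot 291 = 39351 - \frac{1455 \sqrt{3}}{8}$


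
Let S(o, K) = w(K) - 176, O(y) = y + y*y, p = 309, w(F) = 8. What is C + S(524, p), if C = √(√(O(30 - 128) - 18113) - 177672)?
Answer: -168 + √(-177672 + I*√8607) ≈ -167.89 + 421.51*I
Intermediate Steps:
O(y) = y + y²
S(o, K) = -168 (S(o, K) = 8 - 176 = -168)
C = √(-177672 + I*√8607) (C = √(√((30 - 128)*(1 + (30 - 128)) - 18113) - 177672) = √(√(-98*(1 - 98) - 18113) - 177672) = √(√(-98*(-97) - 18113) - 177672) = √(√(9506 - 18113) - 177672) = √(√(-8607) - 177672) = √(I*√8607 - 177672) = √(-177672 + I*√8607) ≈ 0.11 + 421.51*I)
C + S(524, p) = √(-177672 + I*√8607) - 168 = -168 + √(-177672 + I*√8607)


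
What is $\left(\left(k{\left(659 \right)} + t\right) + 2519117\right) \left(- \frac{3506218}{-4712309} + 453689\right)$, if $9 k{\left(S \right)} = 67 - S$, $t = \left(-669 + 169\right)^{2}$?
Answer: $\frac{53280246012117357859}{42410781} \approx 1.2563 \cdot 10^{12}$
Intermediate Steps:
$t = 250000$ ($t = \left(-500\right)^{2} = 250000$)
$k{\left(S \right)} = \frac{67}{9} - \frac{S}{9}$ ($k{\left(S \right)} = \frac{67 - S}{9} = \frac{67}{9} - \frac{S}{9}$)
$\left(\left(k{\left(659 \right)} + t\right) + 2519117\right) \left(- \frac{3506218}{-4712309} + 453689\right) = \left(\left(\left(\frac{67}{9} - \frac{659}{9}\right) + 250000\right) + 2519117\right) \left(- \frac{3506218}{-4712309} + 453689\right) = \left(\left(\left(\frac{67}{9} - \frac{659}{9}\right) + 250000\right) + 2519117\right) \left(\left(-3506218\right) \left(- \frac{1}{4712309}\right) + 453689\right) = \left(\left(- \frac{592}{9} + 250000\right) + 2519117\right) \left(\frac{3506218}{4712309} + 453689\right) = \left(\frac{2249408}{9} + 2519117\right) \frac{2137926264119}{4712309} = \frac{24921461}{9} \cdot \frac{2137926264119}{4712309} = \frac{53280246012117357859}{42410781}$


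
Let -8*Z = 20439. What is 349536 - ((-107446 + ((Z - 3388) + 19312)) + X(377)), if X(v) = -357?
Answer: 3551759/8 ≈ 4.4397e+5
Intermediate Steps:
Z = -20439/8 (Z = -⅛*20439 = -20439/8 ≈ -2554.9)
349536 - ((-107446 + ((Z - 3388) + 19312)) + X(377)) = 349536 - ((-107446 + ((-20439/8 - 3388) + 19312)) - 357) = 349536 - ((-107446 + (-47543/8 + 19312)) - 357) = 349536 - ((-107446 + 106953/8) - 357) = 349536 - (-752615/8 - 357) = 349536 - 1*(-755471/8) = 349536 + 755471/8 = 3551759/8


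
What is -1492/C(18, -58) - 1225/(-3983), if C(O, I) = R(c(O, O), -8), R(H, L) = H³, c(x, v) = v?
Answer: 42913/829602 ≈ 0.051727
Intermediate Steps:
C(O, I) = O³
-1492/C(18, -58) - 1225/(-3983) = -1492/(18³) - 1225/(-3983) = -1492/5832 - 1225*(-1/3983) = -1492*1/5832 + 175/569 = -373/1458 + 175/569 = 42913/829602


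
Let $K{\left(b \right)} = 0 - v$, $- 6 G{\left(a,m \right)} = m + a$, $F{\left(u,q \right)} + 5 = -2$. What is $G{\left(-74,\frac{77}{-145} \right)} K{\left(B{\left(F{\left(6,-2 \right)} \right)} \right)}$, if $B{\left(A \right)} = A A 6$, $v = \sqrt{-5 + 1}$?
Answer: $- \frac{10807 i}{435} \approx - 24.844 i$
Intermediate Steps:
$F{\left(u,q \right)} = -7$ ($F{\left(u,q \right)} = -5 - 2 = -7$)
$v = 2 i$ ($v = \sqrt{-4} = 2 i \approx 2.0 i$)
$G{\left(a,m \right)} = - \frac{a}{6} - \frac{m}{6}$ ($G{\left(a,m \right)} = - \frac{m + a}{6} = - \frac{a + m}{6} = - \frac{a}{6} - \frac{m}{6}$)
$B{\left(A \right)} = 6 A^{2}$ ($B{\left(A \right)} = A^{2} \cdot 6 = 6 A^{2}$)
$K{\left(b \right)} = - 2 i$ ($K{\left(b \right)} = 0 - 2 i = - 2 i$)
$G{\left(-74,\frac{77}{-145} \right)} K{\left(B{\left(F{\left(6,-2 \right)} \right)} \right)} = \left(\left(- \frac{1}{6}\right) \left(-74\right) - \frac{77 \frac{1}{-145}}{6}\right) \left(- 2 i\right) = \left(\frac{37}{3} - \frac{77 \left(- \frac{1}{145}\right)}{6}\right) \left(- 2 i\right) = \left(\frac{37}{3} - - \frac{77}{870}\right) \left(- 2 i\right) = \left(\frac{37}{3} + \frac{77}{870}\right) \left(- 2 i\right) = \frac{10807 \left(- 2 i\right)}{870} = - \frac{10807 i}{435}$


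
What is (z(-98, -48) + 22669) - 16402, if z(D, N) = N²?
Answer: 8571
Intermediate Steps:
(z(-98, -48) + 22669) - 16402 = ((-48)² + 22669) - 16402 = (2304 + 22669) - 16402 = 24973 - 16402 = 8571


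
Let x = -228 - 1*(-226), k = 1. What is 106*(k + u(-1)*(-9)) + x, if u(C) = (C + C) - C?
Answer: 1058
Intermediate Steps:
u(C) = C (u(C) = 2*C - C = C)
x = -2 (x = -228 + 226 = -2)
106*(k + u(-1)*(-9)) + x = 106*(1 - 1*(-9)) - 2 = 106*(1 + 9) - 2 = 106*10 - 2 = 1060 - 2 = 1058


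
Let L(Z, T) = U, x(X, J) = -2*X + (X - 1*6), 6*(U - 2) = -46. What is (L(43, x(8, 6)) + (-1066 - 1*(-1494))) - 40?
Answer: 1147/3 ≈ 382.33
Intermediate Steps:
U = -17/3 (U = 2 + (⅙)*(-46) = 2 - 23/3 = -17/3 ≈ -5.6667)
x(X, J) = -6 - X (x(X, J) = -2*X + (X - 6) = -2*X + (-6 + X) = -6 - X)
L(Z, T) = -17/3
(L(43, x(8, 6)) + (-1066 - 1*(-1494))) - 40 = (-17/3 + (-1066 - 1*(-1494))) - 40 = (-17/3 + (-1066 + 1494)) - 40 = (-17/3 + 428) - 40 = 1267/3 - 40 = 1147/3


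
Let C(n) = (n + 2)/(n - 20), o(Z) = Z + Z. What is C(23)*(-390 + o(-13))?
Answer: -10400/3 ≈ -3466.7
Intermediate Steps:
o(Z) = 2*Z
C(n) = (2 + n)/(-20 + n)
C(23)*(-390 + o(-13)) = ((2 + 23)/(-20 + 23))*(-390 + 2*(-13)) = (25/3)*(-390 - 26) = ((⅓)*25)*(-416) = (25/3)*(-416) = -10400/3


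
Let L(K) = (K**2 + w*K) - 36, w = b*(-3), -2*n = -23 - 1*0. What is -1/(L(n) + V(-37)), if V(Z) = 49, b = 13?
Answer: 4/1213 ≈ 0.0032976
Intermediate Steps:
n = 23/2 (n = -(-23 - 1*0)/2 = -(-23 + 0)/2 = -1/2*(-23) = 23/2 ≈ 11.500)
w = -39 (w = 13*(-3) = -39)
L(K) = -36 + K**2 - 39*K (L(K) = (K**2 - 39*K) - 36 = -36 + K**2 - 39*K)
-1/(L(n) + V(-37)) = -1/((-36 + (23/2)**2 - 39*23/2) + 49) = -1/((-36 + 529/4 - 897/2) + 49) = -1/(-1409/4 + 49) = -1/(-1213/4) = -1*(-4/1213) = 4/1213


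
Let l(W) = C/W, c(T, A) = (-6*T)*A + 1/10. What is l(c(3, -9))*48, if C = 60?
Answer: 28800/1621 ≈ 17.767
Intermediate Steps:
c(T, A) = ⅒ - 6*A*T (c(T, A) = -6*A*T + ⅒ = ⅒ - 6*A*T)
l(W) = 60/W
l(c(3, -9))*48 = (60/(⅒ - 6*(-9)*3))*48 = (60/(⅒ + 162))*48 = (60/(1621/10))*48 = (60*(10/1621))*48 = (600/1621)*48 = 28800/1621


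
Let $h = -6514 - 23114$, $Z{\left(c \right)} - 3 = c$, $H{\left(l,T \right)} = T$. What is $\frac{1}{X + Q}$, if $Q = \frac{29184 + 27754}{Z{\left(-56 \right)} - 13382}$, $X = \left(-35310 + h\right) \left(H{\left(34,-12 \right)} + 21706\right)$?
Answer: $- \frac{13435}{18926757455758} \approx -7.0984 \cdot 10^{-10}$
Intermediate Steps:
$Z{\left(c \right)} = 3 + c$
$h = -29628$
$X = -1408764972$ ($X = \left(-35310 - 29628\right) \left(-12 + 21706\right) = \left(-64938\right) 21694 = -1408764972$)
$Q = - \frac{56938}{13435}$ ($Q = \frac{29184 + 27754}{\left(3 - 56\right) - 13382} = \frac{56938}{-53 - 13382} = \frac{56938}{-13435} = 56938 \left(- \frac{1}{13435}\right) = - \frac{56938}{13435} \approx -4.238$)
$\frac{1}{X + Q} = \frac{1}{-1408764972 - \frac{56938}{13435}} = \frac{1}{- \frac{18926757455758}{13435}} = - \frac{13435}{18926757455758}$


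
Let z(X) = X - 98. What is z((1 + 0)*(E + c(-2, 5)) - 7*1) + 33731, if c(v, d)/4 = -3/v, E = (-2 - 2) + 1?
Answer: 33629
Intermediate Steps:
E = -3 (E = -4 + 1 = -3)
c(v, d) = -12/v (c(v, d) = 4*(-3/v) = -12/v)
z(X) = -98 + X
z((1 + 0)*(E + c(-2, 5)) - 7*1) + 33731 = (-98 + ((1 + 0)*(-3 - 12/(-2)) - 7*1)) + 33731 = (-98 + (1*(-3 - 12*(-1/2)) - 7)) + 33731 = (-98 + (1*(-3 + 6) - 7)) + 33731 = (-98 + (1*3 - 7)) + 33731 = (-98 + (3 - 7)) + 33731 = (-98 - 4) + 33731 = -102 + 33731 = 33629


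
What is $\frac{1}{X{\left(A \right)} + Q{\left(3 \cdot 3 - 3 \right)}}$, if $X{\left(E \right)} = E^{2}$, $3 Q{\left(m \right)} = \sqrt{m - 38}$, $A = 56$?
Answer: $\frac{882}{2765953} - \frac{3 i \sqrt{2}}{22127624} \approx 0.00031888 - 1.9174 \cdot 10^{-7} i$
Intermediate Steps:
$Q{\left(m \right)} = \frac{\sqrt{-38 + m}}{3}$ ($Q{\left(m \right)} = \frac{\sqrt{m - 38}}{3} = \frac{\sqrt{-38 + m}}{3}$)
$\frac{1}{X{\left(A \right)} + Q{\left(3 \cdot 3 - 3 \right)}} = \frac{1}{56^{2} + \frac{\sqrt{-38 + \left(3 \cdot 3 - 3\right)}}{3}} = \frac{1}{3136 + \frac{\sqrt{-38 + \left(9 - 3\right)}}{3}} = \frac{1}{3136 + \frac{\sqrt{-38 + 6}}{3}} = \frac{1}{3136 + \frac{\sqrt{-32}}{3}} = \frac{1}{3136 + \frac{4 i \sqrt{2}}{3}}$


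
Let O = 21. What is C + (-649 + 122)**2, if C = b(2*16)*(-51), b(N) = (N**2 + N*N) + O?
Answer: 172210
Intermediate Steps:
b(N) = 21 + 2*N**2 (b(N) = (N**2 + N*N) + 21 = (N**2 + N**2) + 21 = 2*N**2 + 21 = 21 + 2*N**2)
C = -105519 (C = (21 + 2*(2*16)**2)*(-51) = (21 + 2*32**2)*(-51) = (21 + 2*1024)*(-51) = (21 + 2048)*(-51) = 2069*(-51) = -105519)
C + (-649 + 122)**2 = -105519 + (-649 + 122)**2 = -105519 + (-527)**2 = -105519 + 277729 = 172210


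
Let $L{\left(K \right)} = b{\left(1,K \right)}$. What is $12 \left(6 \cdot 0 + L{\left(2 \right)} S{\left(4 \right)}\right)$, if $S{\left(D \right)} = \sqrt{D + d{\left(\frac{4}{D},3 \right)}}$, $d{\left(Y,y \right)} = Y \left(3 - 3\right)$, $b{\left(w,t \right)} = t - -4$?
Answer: $144$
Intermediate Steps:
$b{\left(w,t \right)} = 4 + t$ ($b{\left(w,t \right)} = t + 4 = 4 + t$)
$L{\left(K \right)} = 4 + K$
$d{\left(Y,y \right)} = 0$ ($d{\left(Y,y \right)} = Y 0 = 0$)
$S{\left(D \right)} = \sqrt{D}$ ($S{\left(D \right)} = \sqrt{D + 0} = \sqrt{D}$)
$12 \left(6 \cdot 0 + L{\left(2 \right)} S{\left(4 \right)}\right) = 12 \left(6 \cdot 0 + \left(4 + 2\right) \sqrt{4}\right) = 12 \left(0 + 6 \cdot 2\right) = 12 \left(0 + 12\right) = 12 \cdot 12 = 144$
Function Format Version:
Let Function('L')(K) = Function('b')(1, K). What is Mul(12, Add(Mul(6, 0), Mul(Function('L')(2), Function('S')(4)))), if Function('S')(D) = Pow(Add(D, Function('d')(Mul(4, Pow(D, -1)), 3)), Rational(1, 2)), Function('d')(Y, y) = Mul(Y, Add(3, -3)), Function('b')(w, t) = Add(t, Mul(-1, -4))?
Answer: 144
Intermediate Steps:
Function('b')(w, t) = Add(4, t) (Function('b')(w, t) = Add(t, 4) = Add(4, t))
Function('L')(K) = Add(4, K)
Function('d')(Y, y) = 0 (Function('d')(Y, y) = Mul(Y, 0) = 0)
Function('S')(D) = Pow(D, Rational(1, 2)) (Function('S')(D) = Pow(Add(D, 0), Rational(1, 2)) = Pow(D, Rational(1, 2)))
Mul(12, Add(Mul(6, 0), Mul(Function('L')(2), Function('S')(4)))) = Mul(12, Add(Mul(6, 0), Mul(Add(4, 2), Pow(4, Rational(1, 2))))) = Mul(12, Add(0, Mul(6, 2))) = Mul(12, Add(0, 12)) = Mul(12, 12) = 144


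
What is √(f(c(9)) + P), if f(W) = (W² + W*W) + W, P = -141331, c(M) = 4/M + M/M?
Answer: 2*I*√2861839/9 ≈ 375.93*I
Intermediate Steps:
c(M) = 1 + 4/M (c(M) = 4/M + 1 = 1 + 4/M)
f(W) = W + 2*W² (f(W) = (W² + W²) + W = 2*W² + W = W + 2*W²)
√(f(c(9)) + P) = √(((4 + 9)/9)*(1 + 2*((4 + 9)/9)) - 141331) = √(((⅑)*13)*(1 + 2*((⅑)*13)) - 141331) = √(13*(1 + 2*(13/9))/9 - 141331) = √(13*(1 + 26/9)/9 - 141331) = √((13/9)*(35/9) - 141331) = √(455/81 - 141331) = √(-11447356/81) = 2*I*√2861839/9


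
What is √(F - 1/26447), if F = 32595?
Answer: 2*√5699592731977/26447 ≈ 180.54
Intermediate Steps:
√(F - 1/26447) = √(32595 - 1/26447) = √(862039964/26447) = 2*√5699592731977/26447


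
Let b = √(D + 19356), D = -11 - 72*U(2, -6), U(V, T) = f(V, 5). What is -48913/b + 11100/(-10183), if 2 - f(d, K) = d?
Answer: -11100/10183 - 48913*√19345/19345 ≈ -352.76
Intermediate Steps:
f(d, K) = 2 - d
U(V, T) = 2 - V
D = -11 (D = -11 - 72*(2 - 1*2) = -11 - 72*(2 - 2) = -11 - 72*0 = -11 + 0 = -11)
b = √19345 (b = √(-11 + 19356) = √19345 ≈ 139.09)
-48913/b + 11100/(-10183) = -48913*√19345/19345 + 11100/(-10183) = -48913*√19345/19345 + 11100*(-1/10183) = -48913*√19345/19345 - 11100/10183 = -11100/10183 - 48913*√19345/19345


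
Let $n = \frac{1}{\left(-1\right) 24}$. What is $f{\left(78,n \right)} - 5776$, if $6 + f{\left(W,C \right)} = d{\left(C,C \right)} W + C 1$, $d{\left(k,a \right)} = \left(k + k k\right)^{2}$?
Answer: $- \frac{319716899}{55296} \approx -5781.9$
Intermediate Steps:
$d{\left(k,a \right)} = \left(k + k^{2}\right)^{2}$
$n = - \frac{1}{24}$ ($n = \frac{1}{-24} = - \frac{1}{24} \approx -0.041667$)
$f{\left(W,C \right)} = -6 + C + W C^{2} \left(1 + C\right)^{2}$ ($f{\left(W,C \right)} = -6 + \left(C^{2} \left(1 + C\right)^{2} W + C 1\right) = -6 + \left(W C^{2} \left(1 + C\right)^{2} + C\right) = -6 + \left(C + W C^{2} \left(1 + C\right)^{2}\right) = -6 + C + W C^{2} \left(1 + C\right)^{2}$)
$f{\left(78,n \right)} - 5776 = \left(-6 - \frac{1}{24} + 78 \left(- \frac{1}{24}\right)^{2} \left(1 - \frac{1}{24}\right)^{2}\right) - 5776 = \left(-6 - \frac{1}{24} + 78 \cdot \frac{1}{576} \left(\frac{23}{24}\right)^{2}\right) - 5776 = \left(-6 - \frac{1}{24} + 78 \cdot \frac{1}{576} \cdot \frac{529}{576}\right) - 5776 = \left(-6 - \frac{1}{24} + \frac{6877}{55296}\right) - 5776 = - \frac{327203}{55296} - 5776 = - \frac{319716899}{55296}$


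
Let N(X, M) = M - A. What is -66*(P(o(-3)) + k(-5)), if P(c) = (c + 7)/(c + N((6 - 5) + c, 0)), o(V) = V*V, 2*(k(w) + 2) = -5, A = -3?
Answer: 209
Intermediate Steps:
k(w) = -9/2 (k(w) = -2 + (½)*(-5) = -2 - 5/2 = -9/2)
N(X, M) = 3 + M (N(X, M) = M - 1*(-3) = M + 3 = 3 + M)
o(V) = V²
P(c) = (7 + c)/(3 + c) (P(c) = (c + 7)/(c + (3 + 0)) = (7 + c)/(c + 3) = (7 + c)/(3 + c))
-66*(P(o(-3)) + k(-5)) = -66*((7 + (-3)²)/(3 + (-3)²) - 9/2) = -66*((7 + 9)/(3 + 9) - 9/2) = -66*(16/12 - 9/2) = -66*((1/12)*16 - 9/2) = -66*(4/3 - 9/2) = -66*(-19/6) = 209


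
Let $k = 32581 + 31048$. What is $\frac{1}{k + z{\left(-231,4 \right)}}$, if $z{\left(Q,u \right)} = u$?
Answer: $\frac{1}{63633} \approx 1.5715 \cdot 10^{-5}$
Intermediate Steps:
$k = 63629$
$\frac{1}{k + z{\left(-231,4 \right)}} = \frac{1}{63629 + 4} = \frac{1}{63633}$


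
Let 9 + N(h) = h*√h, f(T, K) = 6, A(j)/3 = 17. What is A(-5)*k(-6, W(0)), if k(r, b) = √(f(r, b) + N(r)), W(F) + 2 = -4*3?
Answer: 51*√(-3 - 6*I*√6) ≈ 124.92 - 153.0*I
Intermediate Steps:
A(j) = 51 (A(j) = 3*17 = 51)
N(h) = -9 + h^(3/2) (N(h) = -9 + h*√h = -9 + h^(3/2))
W(F) = -14 (W(F) = -2 - 4*3 = -2 - 12 = -14)
k(r, b) = √(-3 + r^(3/2)) (k(r, b) = √(6 + (-9 + r^(3/2))) = √(-3 + r^(3/2)))
A(-5)*k(-6, W(0)) = 51*√(-3 + (-6)^(3/2)) = 51*√(-3 - 6*I*√6)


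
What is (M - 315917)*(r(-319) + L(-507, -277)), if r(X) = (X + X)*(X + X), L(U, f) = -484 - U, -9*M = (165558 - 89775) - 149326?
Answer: -375819180190/3 ≈ -1.2527e+11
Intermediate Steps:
M = 73543/9 (M = -((165558 - 89775) - 149326)/9 = -(75783 - 149326)/9 = -⅑*(-73543) = 73543/9 ≈ 8171.4)
r(X) = 4*X² (r(X) = (2*X)*(2*X) = 4*X²)
(M - 315917)*(r(-319) + L(-507, -277)) = (73543/9 - 315917)*(4*(-319)² + (-484 - 1*(-507))) = -2769710*(4*101761 + (-484 + 507))/9 = -2769710*(407044 + 23)/9 = -2769710/9*407067 = -375819180190/3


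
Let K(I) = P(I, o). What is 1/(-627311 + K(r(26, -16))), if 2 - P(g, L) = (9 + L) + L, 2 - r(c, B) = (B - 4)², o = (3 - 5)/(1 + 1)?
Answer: -1/627316 ≈ -1.5941e-6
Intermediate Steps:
o = -1 (o = -2/2 = -2*½ = -1)
r(c, B) = 2 - (-4 + B)² (r(c, B) = 2 - (B - 4)² = 2 - (-4 + B)²)
P(g, L) = -7 - 2*L (P(g, L) = 2 - ((9 + L) + L) = 2 - (9 + 2*L) = 2 + (-9 - 2*L) = -7 - 2*L)
K(I) = -5 (K(I) = -7 - 2*(-1) = -7 + 2 = -5)
1/(-627311 + K(r(26, -16))) = 1/(-627311 - 5) = 1/(-627316) = -1/627316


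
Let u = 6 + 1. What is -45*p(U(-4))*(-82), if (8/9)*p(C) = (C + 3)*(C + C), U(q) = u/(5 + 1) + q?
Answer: -31365/8 ≈ -3920.6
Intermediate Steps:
u = 7
U(q) = 7/6 + q (U(q) = 7/(5 + 1) + q = 7/6 + q)
p(C) = 9*C*(3 + C)/4 (p(C) = 9*((C + 3)*(C + C))/8 = 9*((3 + C)*(2*C))/8 = 9*(2*C*(3 + C))/8 = 9*C*(3 + C)/4)
-45*p(U(-4))*(-82) = -405*(7/6 - 4)*(3 + (7/6 - 4))/4*(-82) = -405*(-17)*(3 - 17/6)/(4*6)*(-82) = -405*(-17)/(4*6*6)*(-82) = -45*(-17/16)*(-82) = (765/16)*(-82) = -31365/8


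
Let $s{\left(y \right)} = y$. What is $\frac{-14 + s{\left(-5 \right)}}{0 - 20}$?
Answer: $\frac{19}{20} \approx 0.95$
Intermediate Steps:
$\frac{-14 + s{\left(-5 \right)}}{0 - 20} = \frac{-14 - 5}{0 - 20} = \frac{1}{-20} \left(-19\right) = \left(- \frac{1}{20}\right) \left(-19\right) = \frac{19}{20}$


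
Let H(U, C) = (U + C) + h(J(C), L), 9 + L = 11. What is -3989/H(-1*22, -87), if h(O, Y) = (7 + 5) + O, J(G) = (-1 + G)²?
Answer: -3989/7647 ≈ -0.52164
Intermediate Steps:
L = 2 (L = -9 + 11 = 2)
h(O, Y) = 12 + O
H(U, C) = 12 + C + U + (-1 + C)² (H(U, C) = (U + C) + (12 + (-1 + C)²) = (C + U) + (12 + (-1 + C)²) = 12 + C + U + (-1 + C)²)
-3989/H(-1*22, -87) = -3989/(13 - 1*22 + (-87)² - 1*(-87)) = -3989/(13 - 22 + 7569 + 87) = -3989/7647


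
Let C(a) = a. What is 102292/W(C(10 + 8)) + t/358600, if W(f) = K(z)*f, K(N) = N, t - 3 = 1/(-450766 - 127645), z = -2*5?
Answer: -132607628917259/233345457675 ≈ -568.29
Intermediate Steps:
z = -10
t = 1735232/578411 (t = 3 + 1/(-450766 - 127645) = 3 + 1/(-578411) = 3 - 1/578411 = 1735232/578411 ≈ 3.0000)
W(f) = -10*f
102292/W(C(10 + 8)) + t/358600 = 102292/((-10*(10 + 8))) + (1735232/578411)/358600 = 102292/((-10*18)) + (1735232/578411)*(1/358600) = 102292/(-180) + 216904/25927273075 = 102292*(-1/180) + 216904/25927273075 = -25573/45 + 216904/25927273075 = -132607628917259/233345457675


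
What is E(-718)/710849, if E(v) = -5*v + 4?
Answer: 3594/710849 ≈ 0.0050559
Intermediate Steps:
E(v) = 4 - 5*v
E(-718)/710849 = (4 - 5*(-718))/710849 = (4 + 3590)*(1/710849) = 3594*(1/710849) = 3594/710849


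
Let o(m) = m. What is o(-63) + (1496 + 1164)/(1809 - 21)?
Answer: -27496/447 ≈ -61.512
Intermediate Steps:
o(-63) + (1496 + 1164)/(1809 - 21) = -63 + (1496 + 1164)/(1809 - 21) = -63 + 2660/1788 = -63 + 2660*(1/1788) = -63 + 665/447 = -27496/447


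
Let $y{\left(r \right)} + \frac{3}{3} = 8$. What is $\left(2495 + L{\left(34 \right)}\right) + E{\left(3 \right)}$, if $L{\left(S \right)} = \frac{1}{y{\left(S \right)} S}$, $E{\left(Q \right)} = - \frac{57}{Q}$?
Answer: $\frac{589289}{238} \approx 2476.0$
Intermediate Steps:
$y{\left(r \right)} = 7$ ($y{\left(r \right)} = -1 + 8 = 7$)
$L{\left(S \right)} = \frac{1}{7 S}$
$\left(2495 + L{\left(34 \right)}\right) + E{\left(3 \right)} = \left(2495 + \frac{1}{7 \cdot 34}\right) - \frac{57}{3} = \left(2495 + \frac{1}{7} \cdot \frac{1}{34}\right) - 19 = \left(2495 + \frac{1}{238}\right) - 19 = \frac{593811}{238} - 19 = \frac{589289}{238}$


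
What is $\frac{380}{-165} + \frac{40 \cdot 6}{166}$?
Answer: $- \frac{2348}{2739} \approx -0.85725$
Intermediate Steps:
$\frac{380}{-165} + \frac{40 \cdot 6}{166} = 380 \left(- \frac{1}{165}\right) + 240 \cdot \frac{1}{166} = - \frac{76}{33} + \frac{120}{83} = - \frac{2348}{2739}$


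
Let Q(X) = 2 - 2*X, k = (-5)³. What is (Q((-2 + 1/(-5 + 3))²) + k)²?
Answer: 73441/4 ≈ 18360.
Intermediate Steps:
k = -125
(Q((-2 + 1/(-5 + 3))²) + k)² = ((2 - 2*(-2 + 1/(-5 + 3))²) - 125)² = ((2 - 2*(-2 + 1/(-2))²) - 125)² = ((2 - 2*(-2 - ½)²) - 125)² = ((2 - 2*(-5/2)²) - 125)² = ((2 - 2*25/4) - 125)² = ((2 - 25/2) - 125)² = (-21/2 - 125)² = (-271/2)² = 73441/4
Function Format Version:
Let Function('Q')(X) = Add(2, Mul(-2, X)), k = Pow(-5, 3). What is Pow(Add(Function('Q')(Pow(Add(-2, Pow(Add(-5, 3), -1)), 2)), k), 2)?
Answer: Rational(73441, 4) ≈ 18360.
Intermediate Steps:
k = -125
Pow(Add(Function('Q')(Pow(Add(-2, Pow(Add(-5, 3), -1)), 2)), k), 2) = Pow(Add(Add(2, Mul(-2, Pow(Add(-2, Pow(Add(-5, 3), -1)), 2))), -125), 2) = Pow(Add(Add(2, Mul(-2, Pow(Add(-2, Pow(-2, -1)), 2))), -125), 2) = Pow(Add(Add(2, Mul(-2, Pow(Add(-2, Rational(-1, 2)), 2))), -125), 2) = Pow(Add(Add(2, Mul(-2, Pow(Rational(-5, 2), 2))), -125), 2) = Pow(Add(Add(2, Mul(-2, Rational(25, 4))), -125), 2) = Pow(Add(Add(2, Rational(-25, 2)), -125), 2) = Pow(Add(Rational(-21, 2), -125), 2) = Pow(Rational(-271, 2), 2) = Rational(73441, 4)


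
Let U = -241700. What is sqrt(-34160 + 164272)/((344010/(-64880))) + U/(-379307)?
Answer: 241700/379307 - 51904*sqrt(2033)/34401 ≈ -67.392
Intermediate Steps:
sqrt(-34160 + 164272)/((344010/(-64880))) + U/(-379307) = sqrt(-34160 + 164272)/((344010/(-64880))) - 241700/(-379307) = sqrt(130112)/((344010*(-1/64880))) - 241700*(-1/379307) = (8*sqrt(2033))/(-34401/6488) + 241700/379307 = (8*sqrt(2033))*(-6488/34401) + 241700/379307 = -51904*sqrt(2033)/34401 + 241700/379307 = 241700/379307 - 51904*sqrt(2033)/34401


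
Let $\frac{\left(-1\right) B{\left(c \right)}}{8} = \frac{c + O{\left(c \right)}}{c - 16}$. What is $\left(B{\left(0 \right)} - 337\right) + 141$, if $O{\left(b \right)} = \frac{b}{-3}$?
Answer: $-196$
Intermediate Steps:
$O{\left(b \right)} = - \frac{b}{3}$ ($O{\left(b \right)} = b \left(- \frac{1}{3}\right) = - \frac{b}{3}$)
$B{\left(c \right)} = - \frac{16 c}{3 \left(-16 + c\right)}$ ($B{\left(c \right)} = - 8 \frac{c - \frac{c}{3}}{c - 16} = - 8 \frac{\frac{2}{3} c}{-16 + c} = - 8 \frac{2 c}{3 \left(-16 + c\right)} = - \frac{16 c}{3 \left(-16 + c\right)}$)
$\left(B{\left(0 \right)} - 337\right) + 141 = \left(\left(-16\right) 0 \frac{1}{-48 + 3 \cdot 0} - 337\right) + 141 = \left(\left(-16\right) 0 \frac{1}{-48 + 0} - 337\right) + 141 = \left(\left(-16\right) 0 \frac{1}{-48} - 337\right) + 141 = \left(\left(-16\right) 0 \left(- \frac{1}{48}\right) - 337\right) + 141 = \left(0 - 337\right) + 141 = -337 + 141 = -196$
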